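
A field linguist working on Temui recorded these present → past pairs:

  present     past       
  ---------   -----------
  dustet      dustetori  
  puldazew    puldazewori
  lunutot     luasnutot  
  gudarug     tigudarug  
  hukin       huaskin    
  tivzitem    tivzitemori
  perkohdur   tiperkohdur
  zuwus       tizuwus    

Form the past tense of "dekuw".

tidekuw

"dekuw" has last vowel 'u'. The stems whose last vowel is 'u' (gudarug → tigudarug, zuwus → tizuwus, perkohdur → tiperkohdur) add the prefix ti-.
So dekuw → tidekuw.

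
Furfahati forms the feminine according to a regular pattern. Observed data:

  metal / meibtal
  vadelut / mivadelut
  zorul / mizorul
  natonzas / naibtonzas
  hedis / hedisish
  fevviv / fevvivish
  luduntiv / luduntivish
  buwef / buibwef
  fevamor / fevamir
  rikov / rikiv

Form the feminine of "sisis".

"sisis" has last vowel 'i'. The stems whose last vowel is 'i' (luduntiv → luduntivish, fevviv → fevvivish, hedis → hedisish) add -ish.
The other patterns: stems whose last vowel is 'o' change the last vowel to 'i'; stems whose last vowel is 'u' add the prefix mi-; stems whose last vowel is 'a' or 'e' insert -ib- after the first vowel.
So sisis → sisisish.

sisisish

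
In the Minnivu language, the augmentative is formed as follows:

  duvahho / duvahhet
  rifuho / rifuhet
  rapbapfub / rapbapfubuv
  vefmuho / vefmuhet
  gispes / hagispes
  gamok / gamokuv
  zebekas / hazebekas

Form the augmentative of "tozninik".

duvahho and gamok both have last vowel 'o' yet inflect differently (duvahhet, gamokuv), so the last vowel is not what conditions the rule; the final letter is.
"tozninik" ends in -k. The one such stem in the data (gamok → gamokuv) adds -uv, so the same rule applies.
So tozninik → tozninikuv.

tozninikuv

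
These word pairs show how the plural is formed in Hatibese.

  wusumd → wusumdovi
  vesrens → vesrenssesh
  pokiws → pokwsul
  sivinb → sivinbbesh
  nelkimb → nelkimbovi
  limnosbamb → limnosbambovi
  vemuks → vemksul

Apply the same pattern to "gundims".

nelkimb and sivinb both end in -b yet inflect differently (nelkimbovi, sivinbbesh), so the final letter is not what conditions the rule; the second-to-last letter is.
"gundims" has second-to-last letter 'm'. The stems whose second-to-last letter is 'm' (nelkimb → nelkimbovi, limnosbamb → limnosbambovi, wusumd → wusumdovi) add -ovi.
The other patterns: stems whose second-to-last letter is 'n' double the final consonant and add -esh; stems whose second-to-last letter is 'k' or 'w' delete the last vowel and add -ul.
So gundims → gundimsovi.

gundimsovi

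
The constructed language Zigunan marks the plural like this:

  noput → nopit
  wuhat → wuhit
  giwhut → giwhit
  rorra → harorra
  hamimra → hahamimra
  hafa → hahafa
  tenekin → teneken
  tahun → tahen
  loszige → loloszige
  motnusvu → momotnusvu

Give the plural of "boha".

"boha" ends in -a. The stems ending in -a (rorra → harorra, hamimra → hahamimra, hafa → hahafa) add the prefix ha-.
The other patterns: stems ending in -t change the last vowel to 'i'; stems ending in -n change the last vowel to 'e'; stems ending in -e or -u repeat the first consonant+vowel as a prefix.
So boha → haboha.

haboha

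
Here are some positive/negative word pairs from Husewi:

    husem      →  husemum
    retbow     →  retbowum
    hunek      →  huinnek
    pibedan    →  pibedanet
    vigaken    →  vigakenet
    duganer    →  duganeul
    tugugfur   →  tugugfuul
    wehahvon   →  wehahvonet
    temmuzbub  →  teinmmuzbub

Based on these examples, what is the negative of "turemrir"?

turemriul

vigaken and duganer both have last vowel 'e' yet inflect differently (vigakenet, duganeul), so the last vowel is not what conditions the rule; the final letter is.
"turemrir" ends in -r. The stems ending in -r (tugugfur → tugugfuul, duganer → duganeul) drop the final letter and add -ul.
So turemrir → turemriul.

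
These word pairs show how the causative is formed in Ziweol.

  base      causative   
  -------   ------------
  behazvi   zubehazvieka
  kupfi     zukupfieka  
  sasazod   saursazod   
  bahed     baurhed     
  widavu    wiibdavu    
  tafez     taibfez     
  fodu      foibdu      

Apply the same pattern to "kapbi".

"kapbi" ends in -i. The stems ending in -i (behazvi → zubehazvieka, kupfi → zukupfieka) add zu- … -eka around the stem.
The other patterns: stems ending in -d insert -ur- after the first vowel; stems ending in -u or -z insert -ib- after the first vowel.
So kapbi → zukapbieka.

zukapbieka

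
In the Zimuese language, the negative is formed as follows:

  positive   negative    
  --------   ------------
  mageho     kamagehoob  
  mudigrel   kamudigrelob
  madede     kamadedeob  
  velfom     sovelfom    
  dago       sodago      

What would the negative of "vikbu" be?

"vikbu" begins with v-. The one such stem in the data (velfom → sovelfom) adds the prefix so-, so the same rule applies.
The other pattern: stems beginning with m- add ka- … -ob around the stem.
So vikbu → sovikbu.

sovikbu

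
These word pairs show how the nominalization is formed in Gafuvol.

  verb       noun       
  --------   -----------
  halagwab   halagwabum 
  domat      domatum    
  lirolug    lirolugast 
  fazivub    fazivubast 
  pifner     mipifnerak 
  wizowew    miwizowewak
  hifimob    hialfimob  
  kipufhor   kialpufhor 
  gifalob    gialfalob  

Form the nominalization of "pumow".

pualmow

halagwab and fazivub both end in -b yet inflect differently (halagwabum, fazivubast), so the final letter is not what conditions the rule; the last vowel is.
"pumow" has last vowel 'o'. The stems whose last vowel is 'o' (hifimob → hialfimob, kipufhor → kialpufhor, gifalob → gialfalob) insert -al- after the first vowel.
The other patterns: stems whose last vowel is 'a' add -um; stems whose last vowel is 'u' add -ast; stems whose last vowel is 'e' add mi- … -ak around the stem.
So pumow → pualmow.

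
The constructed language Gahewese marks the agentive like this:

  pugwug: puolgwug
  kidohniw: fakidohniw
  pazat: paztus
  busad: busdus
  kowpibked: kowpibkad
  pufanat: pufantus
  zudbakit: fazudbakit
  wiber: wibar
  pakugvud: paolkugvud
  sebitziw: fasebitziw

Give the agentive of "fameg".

famag

pakugvud and busad both end in -d yet inflect differently (paolkugvud, busdus), so the final letter is not what conditions the rule; the last vowel is.
"fameg" has last vowel 'e'. The stems whose last vowel is 'e' (wiber → wibar, kowpibked → kowpibkad) change the last vowel to 'a'.
So fameg → famag.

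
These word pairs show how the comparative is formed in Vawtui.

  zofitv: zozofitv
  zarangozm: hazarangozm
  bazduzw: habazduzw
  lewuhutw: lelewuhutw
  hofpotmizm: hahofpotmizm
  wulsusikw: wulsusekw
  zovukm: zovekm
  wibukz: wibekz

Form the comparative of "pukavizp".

hapukavizp

wulsusikw and lewuhutw both end in -w yet inflect differently (wulsusekw, lelewuhutw), so the final letter is not what conditions the rule; the second-to-last letter is.
"pukavizp" has second-to-last letter 'z'. The stems whose second-to-last letter is 'z' (bazduzw → habazduzw, zarangozm → hazarangozm, hofpotmizm → hahofpotmizm) add the prefix ha-.
So pukavizp → hapukavizp.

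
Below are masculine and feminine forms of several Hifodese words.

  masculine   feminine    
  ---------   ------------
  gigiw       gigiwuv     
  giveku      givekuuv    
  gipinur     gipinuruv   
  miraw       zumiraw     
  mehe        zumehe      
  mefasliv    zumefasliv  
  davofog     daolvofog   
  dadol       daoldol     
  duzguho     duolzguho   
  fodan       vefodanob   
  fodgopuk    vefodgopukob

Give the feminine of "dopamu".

gigiw and miraw both end in -w yet inflect differently (gigiwuv, zumiraw), so the final letter is not what conditions the rule; the first letter is.
"dopamu" begins with d-. The stems beginning with d- (davofog → daolvofog, dadol → daoldol, duzguho → duolzguho) insert -ol- after the first vowel.
So dopamu → doolpamu.

doolpamu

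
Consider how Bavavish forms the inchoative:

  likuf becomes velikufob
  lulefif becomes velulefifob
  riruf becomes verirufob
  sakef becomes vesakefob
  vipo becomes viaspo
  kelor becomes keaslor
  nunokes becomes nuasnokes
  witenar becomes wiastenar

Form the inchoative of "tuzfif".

vetuzfifob

sakef and nunokes both have last vowel 'e' yet inflect differently (vesakefob, nuasnokes), so the last vowel is not what conditions the rule; the final letter is.
"tuzfif" ends in -f. The stems ending in -f (likuf → velikufob, lulefif → velulefifob, riruf → verirufob) add ve- … -ob around the stem.
The other pattern: stems ending in -o, -r or -s insert -as- after the first vowel.
So tuzfif → vetuzfifob.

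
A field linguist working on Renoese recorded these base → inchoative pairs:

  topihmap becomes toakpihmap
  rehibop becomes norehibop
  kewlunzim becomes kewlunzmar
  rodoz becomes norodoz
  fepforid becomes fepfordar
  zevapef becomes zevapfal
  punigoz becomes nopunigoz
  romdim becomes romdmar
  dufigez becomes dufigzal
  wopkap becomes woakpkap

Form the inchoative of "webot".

"webot" has last vowel 'o'. The stems whose last vowel is 'o' (rodoz → norodoz, rehibop → norehibop, punigoz → nopunigoz) add the prefix no-.
The other patterns: stems whose last vowel is 'i' delete the last vowel and add -ar; stems whose last vowel is 'e' delete the last vowel and add -al; stems whose last vowel is 'a' insert -ak- after the first vowel.
So webot → nowebot.

nowebot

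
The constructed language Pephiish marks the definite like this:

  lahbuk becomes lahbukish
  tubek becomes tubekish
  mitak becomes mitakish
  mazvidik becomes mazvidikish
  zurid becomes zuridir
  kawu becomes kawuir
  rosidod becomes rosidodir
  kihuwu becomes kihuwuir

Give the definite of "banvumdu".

banvumduir

mazvidik and zurid both have last vowel 'i' yet inflect differently (mazvidikish, zuridir), so the last vowel is not what conditions the rule; the final letter is.
"banvumdu" ends in -u. The stems ending in -u (kawu → kawuir, kihuwu → kihuwuir) add -ir.
The other pattern: stems ending in -k add -ish.
So banvumdu → banvumduir.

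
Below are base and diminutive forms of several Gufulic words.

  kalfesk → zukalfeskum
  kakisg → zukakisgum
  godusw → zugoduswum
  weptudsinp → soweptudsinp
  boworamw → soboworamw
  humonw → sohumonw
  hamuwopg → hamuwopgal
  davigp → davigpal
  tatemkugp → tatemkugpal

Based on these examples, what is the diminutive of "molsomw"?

somolsomw

godusw and boworamw both end in -w yet inflect differently (zugoduswum, soboworamw), so the final letter is not what conditions the rule; the second-to-last letter is.
"molsomw" has second-to-last letter 'm'. The one such stem in the data (boworamw → soboworamw) adds the prefix so-, so the same rule applies.
The other patterns: stems whose second-to-last letter is 's' add zu- … -um around the stem; stems whose second-to-last letter is 'g' or 'p' add -al.
So molsomw → somolsomw.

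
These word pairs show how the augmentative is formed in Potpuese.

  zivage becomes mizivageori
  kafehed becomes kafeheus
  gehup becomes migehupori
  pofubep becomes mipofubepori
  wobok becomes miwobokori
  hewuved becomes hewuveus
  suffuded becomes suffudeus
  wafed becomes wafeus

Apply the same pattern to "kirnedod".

kirnedous

hewuved and pofubep both have last vowel 'e' yet inflect differently (hewuveus, mipofubepori), so the last vowel is not what conditions the rule; the final letter is.
"kirnedod" ends in -d. The stems ending in -d (hewuved → hewuveus, kafehed → kafeheus, wafed → wafeus) drop the final letter and add -us.
The other pattern: stems ending in -e, -k or -p add mi- … -ori around the stem.
So kirnedod → kirnedous.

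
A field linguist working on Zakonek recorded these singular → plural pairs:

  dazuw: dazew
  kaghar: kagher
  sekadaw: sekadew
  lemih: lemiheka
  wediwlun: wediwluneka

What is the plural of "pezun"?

pezuneka

dazuw and wediwlun both have last vowel 'u' yet inflect differently (dazew, wediwluneka), so the last vowel is not what conditions the rule; the final letter is.
"pezun" ends in -n. The one such stem in the data (wediwlun → wediwluneka) adds -eka, so the same rule applies.
The other pattern: stems ending in -r or -w change the last vowel to 'e'.
So pezun → pezuneka.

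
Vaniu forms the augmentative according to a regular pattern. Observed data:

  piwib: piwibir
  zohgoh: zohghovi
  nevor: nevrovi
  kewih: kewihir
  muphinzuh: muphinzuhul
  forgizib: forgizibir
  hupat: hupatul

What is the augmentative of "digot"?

digtovi

zohgoh and kewih both end in -h yet inflect differently (zohghovi, kewihir), so the final letter is not what conditions the rule; the last vowel is.
"digot" has last vowel 'o'. The stems whose last vowel is 'o' (zohgoh → zohghovi, nevor → nevrovi) delete the last vowel and add -ovi.
The other patterns: stems whose last vowel is 'i' add -ir; stems whose last vowel is 'a' or 'u' add -ul.
So digot → digtovi.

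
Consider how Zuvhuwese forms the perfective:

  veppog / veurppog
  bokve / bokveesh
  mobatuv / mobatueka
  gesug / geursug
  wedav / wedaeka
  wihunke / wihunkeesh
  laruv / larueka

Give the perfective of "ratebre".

ratebreesh

"ratebre" ends in -e. The stems ending in -e (wihunke → wihunkeesh, bokve → bokveesh) add -esh.
So ratebre → ratebreesh.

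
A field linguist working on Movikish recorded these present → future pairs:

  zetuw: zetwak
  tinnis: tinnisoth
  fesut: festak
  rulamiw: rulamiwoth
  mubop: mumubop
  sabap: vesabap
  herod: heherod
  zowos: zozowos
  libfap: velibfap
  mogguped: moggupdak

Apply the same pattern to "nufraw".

venufraw

herod and mogguped both end in -d yet inflect differently (heherod, moggupdak), so the final letter is not what conditions the rule; the last vowel is.
"nufraw" has last vowel 'a'. The stems whose last vowel is 'a' (libfap → velibfap, sabap → vesabap) add the prefix ve-.
So nufraw → venufraw.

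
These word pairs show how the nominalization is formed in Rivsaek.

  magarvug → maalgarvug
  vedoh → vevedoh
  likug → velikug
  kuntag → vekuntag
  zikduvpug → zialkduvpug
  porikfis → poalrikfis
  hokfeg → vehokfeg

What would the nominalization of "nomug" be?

kuntag and magarvug both end in -g yet inflect differently (vekuntag, maalgarvug), so the final letter is not what conditions the rule; the number of vowels is.
"nomug" has 2 vowels. The stems with 2 vowels (vedoh → vevedoh, kuntag → vekuntag, hokfeg → vehokfeg) add the prefix ve-.
The other pattern: stems with 3 vowels insert -al- after the first vowel.
So nomug → venomug.

venomug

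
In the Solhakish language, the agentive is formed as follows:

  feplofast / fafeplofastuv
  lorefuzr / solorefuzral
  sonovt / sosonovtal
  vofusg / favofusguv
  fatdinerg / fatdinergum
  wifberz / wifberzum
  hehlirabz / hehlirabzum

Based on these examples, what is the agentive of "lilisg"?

falilisguv

fatdinerg and vofusg both end in -g yet inflect differently (fatdinergum, favofusguv), so the final letter is not what conditions the rule; the second-to-last letter is.
"lilisg" has second-to-last letter 's'. The stems whose second-to-last letter is 's' (feplofast → fafeplofastuv, vofusg → favofusguv) add fa- … -uv around the stem.
The other patterns: stems whose second-to-last letter is 'b' or 'r' add -um; stems whose second-to-last letter is 'v' or 'z' add so- … -al around the stem.
So lilisg → falilisguv.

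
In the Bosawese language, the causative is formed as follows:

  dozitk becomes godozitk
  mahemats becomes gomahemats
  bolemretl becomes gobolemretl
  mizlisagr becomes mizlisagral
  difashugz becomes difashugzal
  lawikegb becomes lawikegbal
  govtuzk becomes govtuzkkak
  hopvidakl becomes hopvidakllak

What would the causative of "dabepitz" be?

godabepitz

dozitk and govtuzk both end in -k yet inflect differently (godozitk, govtuzkkak), so the final letter is not what conditions the rule; the second-to-last letter is.
"dabepitz" has second-to-last letter 't'. The stems whose second-to-last letter is 't' (dozitk → godozitk, mahemats → gomahemats, bolemretl → gobolemretl) add the prefix go-.
The other patterns: stems whose second-to-last letter is 'g' add -al; stems whose second-to-last letter is 'k' or 'z' double the final consonant and add -ak.
So dabepitz → godabepitz.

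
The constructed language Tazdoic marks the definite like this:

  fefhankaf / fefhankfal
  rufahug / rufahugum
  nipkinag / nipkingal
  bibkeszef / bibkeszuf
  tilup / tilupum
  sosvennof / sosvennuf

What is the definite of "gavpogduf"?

gavpogdufum

nipkinag and rufahug both end in -g yet inflect differently (nipkingal, rufahugum), so the final letter is not what conditions the rule; the last vowel is.
"gavpogduf" has last vowel 'u'. The stems whose last vowel is 'u' (rufahug → rufahugum, tilup → tilupum) add -um.
The other patterns: stems whose last vowel is 'a' delete the last vowel and add -al; stems whose last vowel is 'e' or 'o' change the last vowel to 'u'.
So gavpogduf → gavpogdufum.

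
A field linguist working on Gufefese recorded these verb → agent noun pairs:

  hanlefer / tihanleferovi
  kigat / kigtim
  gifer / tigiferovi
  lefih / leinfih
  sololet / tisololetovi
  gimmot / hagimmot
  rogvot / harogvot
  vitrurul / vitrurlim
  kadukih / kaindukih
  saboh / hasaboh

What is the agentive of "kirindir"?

"kirindir" has last vowel 'i'. The stems whose last vowel is 'i' (kadukih → kaindukih, lefih → leinfih) insert -in- after the first vowel.
The other patterns: stems whose last vowel is 'a' or 'u' delete the last vowel and add -im; stems whose last vowel is 'o' add the prefix ha-; stems whose last vowel is 'e' add ti- … -ovi around the stem.
So kirindir → kiinrindir.

kiinrindir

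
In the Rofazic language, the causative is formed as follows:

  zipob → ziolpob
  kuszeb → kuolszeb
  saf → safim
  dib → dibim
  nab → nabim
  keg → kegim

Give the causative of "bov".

zipob and dib both end in -b yet inflect differently (ziolpob, dibim), so the final letter is not what conditions the rule; the number of vowels is.
"bov" has 1 vowel. The stems with 1 vowel (saf → safim, dib → dibim, nab → nabim) add -im.
The other pattern: stems with 2 vowels insert -ol- after the first vowel.
So bov → bovim.

bovim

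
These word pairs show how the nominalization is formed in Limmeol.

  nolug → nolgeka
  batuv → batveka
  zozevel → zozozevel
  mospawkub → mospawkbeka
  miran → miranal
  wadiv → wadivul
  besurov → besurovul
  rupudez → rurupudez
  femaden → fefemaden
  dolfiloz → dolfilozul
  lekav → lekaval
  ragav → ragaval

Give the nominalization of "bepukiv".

"bepukiv" has last vowel 'i'. The one such stem in the data (wadiv → wadivul) adds -ul, so the same rule applies.
The other patterns: stems whose last vowel is 'a' add -al; stems whose last vowel is 'u' delete the last vowel and add -eka; stems whose last vowel is 'e' repeat the first consonant+vowel as a prefix.
So bepukiv → bepukivul.

bepukivul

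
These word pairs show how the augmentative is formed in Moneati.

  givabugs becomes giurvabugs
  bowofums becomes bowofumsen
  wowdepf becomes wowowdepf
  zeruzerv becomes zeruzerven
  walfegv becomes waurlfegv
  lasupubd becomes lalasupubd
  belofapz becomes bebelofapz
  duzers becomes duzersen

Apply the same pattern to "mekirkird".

"mekirkird" has second-to-last letter 'r'. The stems whose second-to-last letter is 'r' (zeruzerv → zeruzerven, duzers → duzersen) add -en.
So mekirkird → mekirkirden.

mekirkirden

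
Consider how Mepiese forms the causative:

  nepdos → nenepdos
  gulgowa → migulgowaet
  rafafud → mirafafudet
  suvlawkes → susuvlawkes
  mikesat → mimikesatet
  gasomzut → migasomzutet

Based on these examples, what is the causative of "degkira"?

midegkiraet

suvlawkes and mikesat both have 3 vowels yet inflect differently (susuvlawkes, mimikesatet), so the number of vowels is not what conditions the rule; the final letter is.
"degkira" ends in -a. The one such stem in the data (gulgowa → migulgowaet) adds mi- … -et around the stem, so the same rule applies.
The other pattern: stems ending in -s repeat the first consonant+vowel as a prefix.
So degkira → midegkiraet.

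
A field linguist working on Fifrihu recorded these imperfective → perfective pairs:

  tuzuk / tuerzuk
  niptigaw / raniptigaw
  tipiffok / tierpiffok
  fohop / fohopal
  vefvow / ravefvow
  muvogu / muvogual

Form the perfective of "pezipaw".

rapezipaw

"pezipaw" ends in -w. The stems ending in -w (niptigaw → raniptigaw, vefvow → ravefvow) add the prefix ra-.
The other patterns: stems ending in -k insert -er- after the first vowel; stems ending in -p or -u add -al.
So pezipaw → rapezipaw.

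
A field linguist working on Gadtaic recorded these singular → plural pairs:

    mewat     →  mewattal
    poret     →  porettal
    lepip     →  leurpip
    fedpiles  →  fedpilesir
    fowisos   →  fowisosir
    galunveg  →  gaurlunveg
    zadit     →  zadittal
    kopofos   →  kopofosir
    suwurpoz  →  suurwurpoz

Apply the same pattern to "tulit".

fedpiles and poret both have last vowel 'e' yet inflect differently (fedpilesir, porettal), so the last vowel is not what conditions the rule; the final letter is.
"tulit" ends in -t. The stems ending in -t (mewat → mewattal, poret → porettal, zadit → zadittal) double the final consonant and add -al.
So tulit → tulittal.

tulittal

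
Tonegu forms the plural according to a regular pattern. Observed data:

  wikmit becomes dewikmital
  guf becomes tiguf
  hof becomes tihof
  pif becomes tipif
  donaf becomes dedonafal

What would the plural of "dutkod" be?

"dutkod" has 2 vowels. The stems with 2 vowels (donaf → dedonafal, wikmit → dewikmital) add de- … -al around the stem.
The other pattern: stems with 1 vowel add the prefix ti-.
So dutkod → dedutkodal.

dedutkodal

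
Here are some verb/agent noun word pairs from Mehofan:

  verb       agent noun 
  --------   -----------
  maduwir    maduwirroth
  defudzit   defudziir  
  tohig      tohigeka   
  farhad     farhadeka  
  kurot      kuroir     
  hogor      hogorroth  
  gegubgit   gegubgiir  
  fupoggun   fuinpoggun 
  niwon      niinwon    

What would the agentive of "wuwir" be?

wuwirroth

maduwir and gegubgit both have last vowel 'i' yet inflect differently (maduwirroth, gegubgiir), so the last vowel is not what conditions the rule; the final letter is.
"wuwir" ends in -r. The stems ending in -r (maduwir → maduwirroth, hogor → hogorroth) double the final consonant and add -oth.
So wuwir → wuwirroth.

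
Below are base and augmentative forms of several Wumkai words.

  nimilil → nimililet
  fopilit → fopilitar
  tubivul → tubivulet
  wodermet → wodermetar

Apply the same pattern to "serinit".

serinitar

fopilit and nimilil both have last vowel 'i' yet inflect differently (fopilitar, nimililet), so the last vowel is not what conditions the rule; the final letter is.
"serinit" ends in -t. The stems ending in -t (wodermet → wodermetar, fopilit → fopilitar) add -ar.
The other pattern: stems ending in -l add -et.
So serinit → serinitar.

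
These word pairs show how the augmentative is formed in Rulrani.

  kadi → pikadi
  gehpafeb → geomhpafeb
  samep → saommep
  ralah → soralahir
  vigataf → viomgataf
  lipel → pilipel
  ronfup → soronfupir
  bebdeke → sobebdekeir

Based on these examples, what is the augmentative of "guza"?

guomza

ronfup and samep both end in -p yet inflect differently (soronfupir, saommep), so the final letter is not what conditions the rule; the first letter is.
"guza" begins with g-. The one such stem in the data (gehpafeb → geomhpafeb) inserts -om- after the first vowel (as do samep, vigataf), so the same rule applies.
The other patterns: stems beginning with k- or l- add the prefix pi-; stems beginning with b- or r- add so- … -ir around the stem.
So guza → guomza.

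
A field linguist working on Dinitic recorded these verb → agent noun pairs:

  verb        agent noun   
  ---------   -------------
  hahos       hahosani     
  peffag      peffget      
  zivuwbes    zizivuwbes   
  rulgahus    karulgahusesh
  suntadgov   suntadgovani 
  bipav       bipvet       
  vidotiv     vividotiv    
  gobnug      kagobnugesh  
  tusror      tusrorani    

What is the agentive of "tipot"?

hahos and rulgahus both end in -s yet inflect differently (hahosani, karulgahusesh), so the final letter is not what conditions the rule; the last vowel is.
"tipot" has last vowel 'o'. The stems whose last vowel is 'o' (tusror → tusrorani, suntadgov → suntadgovani, hahos → hahosani) add -ani.
The other patterns: stems whose last vowel is 'u' add ka- … -esh around the stem; stems whose last vowel is 'a' delete the last vowel and add -et; stems whose last vowel is 'e' or 'i' repeat the first consonant+vowel as a prefix.
So tipot → tipotani.

tipotani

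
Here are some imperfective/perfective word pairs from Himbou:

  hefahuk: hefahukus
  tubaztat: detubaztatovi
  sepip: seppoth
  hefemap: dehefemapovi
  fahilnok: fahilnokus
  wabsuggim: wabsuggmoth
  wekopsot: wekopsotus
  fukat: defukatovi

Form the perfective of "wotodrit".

wekopsot and fukat both end in -t yet inflect differently (wekopsotus, defukatovi), so the final letter is not what conditions the rule; the last vowel is.
"wotodrit" has last vowel 'i'. The stems whose last vowel is 'i' (wabsuggim → wabsuggmoth, sepip → seppoth) delete the last vowel and add -oth.
So wotodrit → wotodrtoth.

wotodrtoth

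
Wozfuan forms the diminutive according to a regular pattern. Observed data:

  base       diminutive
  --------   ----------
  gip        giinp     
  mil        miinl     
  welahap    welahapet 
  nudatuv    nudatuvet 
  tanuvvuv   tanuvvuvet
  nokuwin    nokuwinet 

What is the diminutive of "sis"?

siins

gip and welahap both end in -p yet inflect differently (giinp, welahapet), so the final letter is not what conditions the rule; the number of vowels is.
"sis" has 1 vowel. The stems with 1 vowel (gip → giinp, mil → miinl) insert -in- after the first vowel.
The other pattern: stems with 3 vowels add -et.
So sis → siins.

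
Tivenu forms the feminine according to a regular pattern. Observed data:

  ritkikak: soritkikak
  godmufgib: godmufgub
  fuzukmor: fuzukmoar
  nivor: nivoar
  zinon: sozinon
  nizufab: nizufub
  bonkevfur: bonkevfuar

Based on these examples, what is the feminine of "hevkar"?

fuzukmor and zinon both have last vowel 'o' yet inflect differently (fuzukmoar, sozinon), so the last vowel is not what conditions the rule; the final letter is.
"hevkar" ends in -r. The stems ending in -r (bonkevfur → bonkevfuar, fuzukmor → fuzukmoar, nivor → nivoar) drop the final letter and add -ar.
So hevkar → hevkaar.

hevkaar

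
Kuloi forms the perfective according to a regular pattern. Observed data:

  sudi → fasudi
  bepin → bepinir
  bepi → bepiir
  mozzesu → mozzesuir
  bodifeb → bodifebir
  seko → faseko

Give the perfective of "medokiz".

"medokiz" begins with m-. The one such stem in the data (mozzesu → mozzesuir) adds -ir, so the same rule applies.
So medokiz → medokizir.

medokizir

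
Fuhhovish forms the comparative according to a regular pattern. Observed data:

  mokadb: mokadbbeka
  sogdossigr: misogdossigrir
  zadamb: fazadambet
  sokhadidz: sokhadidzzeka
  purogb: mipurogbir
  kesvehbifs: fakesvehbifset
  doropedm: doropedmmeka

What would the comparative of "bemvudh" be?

"bemvudh" has second-to-last letter 'd'. The stems whose second-to-last letter is 'd' (mokadb → mokadbbeka, sokhadidz → sokhadidzzeka, doropedm → doropedmmeka) double the final consonant and add -eka.
The other patterns: stems whose second-to-last letter is 'g' add mi- … -ir around the stem; stems whose second-to-last letter is 'f' or 'm' add fa- … -et around the stem.
So bemvudh → bemvudhheka.

bemvudhheka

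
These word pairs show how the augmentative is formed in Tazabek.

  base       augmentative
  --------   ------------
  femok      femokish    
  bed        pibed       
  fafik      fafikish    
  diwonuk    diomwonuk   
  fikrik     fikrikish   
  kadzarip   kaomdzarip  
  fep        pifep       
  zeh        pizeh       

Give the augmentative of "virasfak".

viomrasfak

fep and kadzarip both end in -p yet inflect differently (pifep, kaomdzarip), so the final letter is not what conditions the rule; the number of vowels is.
"virasfak" has 3 vowels. The stems with 3 vowels (kadzarip → kaomdzarip, diwonuk → diomwonuk) insert -om- after the first vowel.
The other patterns: stems with 1 vowel add the prefix pi-; stems with 2 vowels add -ish.
So virasfak → viomrasfak.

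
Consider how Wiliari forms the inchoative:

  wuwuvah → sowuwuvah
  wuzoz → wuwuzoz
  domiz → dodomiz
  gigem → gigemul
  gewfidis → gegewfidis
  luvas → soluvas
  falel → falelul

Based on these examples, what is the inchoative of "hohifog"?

luvas and gewfidis both end in -s yet inflect differently (soluvas, gegewfidis), so the final letter is not what conditions the rule; the last vowel is.
"hohifog" has last vowel 'o'. The one such stem in the data (wuzoz → wuwuzoz) repeats the first consonant+vowel as a prefix (as do gewfidis, domiz), so the same rule applies.
The other patterns: stems whose last vowel is 'a' add the prefix so-; stems whose last vowel is 'e' add -ul.
So hohifog → hohohifog.

hohohifog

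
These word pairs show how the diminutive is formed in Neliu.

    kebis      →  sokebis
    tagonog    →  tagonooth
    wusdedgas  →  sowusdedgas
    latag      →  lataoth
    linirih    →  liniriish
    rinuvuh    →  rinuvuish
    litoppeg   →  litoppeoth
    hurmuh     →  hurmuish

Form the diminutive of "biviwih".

biviwiish

"biviwih" ends in -h. The stems ending in -h (linirih → liniriish, rinuvuh → rinuvuish, hurmuh → hurmuish) drop the final letter and add -ish.
So biviwih → biviwiish.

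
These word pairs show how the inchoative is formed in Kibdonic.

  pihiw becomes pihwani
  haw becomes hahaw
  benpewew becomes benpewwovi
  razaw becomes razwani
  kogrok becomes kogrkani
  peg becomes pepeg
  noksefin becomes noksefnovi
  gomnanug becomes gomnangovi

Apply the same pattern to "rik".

"rik" has 1 vowel. The stems with 1 vowel (haw → hahaw, peg → pepeg) repeat the first consonant+vowel as a prefix.
So rik → ririk.

ririk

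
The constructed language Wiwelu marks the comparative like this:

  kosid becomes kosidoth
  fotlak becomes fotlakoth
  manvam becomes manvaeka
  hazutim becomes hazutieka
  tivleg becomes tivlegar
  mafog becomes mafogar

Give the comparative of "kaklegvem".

kaklegveeka

fotlak and manvam both have last vowel 'a' yet inflect differently (fotlakoth, manvaeka), so the last vowel is not what conditions the rule; the final letter is.
"kaklegvem" ends in -m. The stems ending in -m (manvam → manvaeka, hazutim → hazutieka) drop the final letter and add -eka.
So kaklegvem → kaklegveeka.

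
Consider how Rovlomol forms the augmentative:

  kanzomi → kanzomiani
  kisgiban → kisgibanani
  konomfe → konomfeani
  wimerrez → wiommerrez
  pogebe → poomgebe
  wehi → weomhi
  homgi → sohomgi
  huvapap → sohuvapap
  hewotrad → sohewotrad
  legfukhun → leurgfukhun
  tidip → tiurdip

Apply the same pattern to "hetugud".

sohetugud

"hetugud" begins with h-. The stems beginning with h- (homgi → sohomgi, huvapap → sohuvapap, hewotrad → sohewotrad) add the prefix so-.
So hetugud → sohetugud.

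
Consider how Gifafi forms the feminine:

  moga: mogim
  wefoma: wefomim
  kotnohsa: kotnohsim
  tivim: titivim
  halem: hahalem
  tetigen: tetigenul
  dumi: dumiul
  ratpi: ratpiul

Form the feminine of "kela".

halem and tetigen both have last vowel 'e' yet inflect differently (hahalem, tetigenul), so the last vowel is not what conditions the rule; the final letter is.
"kela" ends in -a. The stems ending in -a (moga → mogim, wefoma → wefomim, kotnohsa → kotnohsim) drop the final letter and add -im.
So kela → kelim.

kelim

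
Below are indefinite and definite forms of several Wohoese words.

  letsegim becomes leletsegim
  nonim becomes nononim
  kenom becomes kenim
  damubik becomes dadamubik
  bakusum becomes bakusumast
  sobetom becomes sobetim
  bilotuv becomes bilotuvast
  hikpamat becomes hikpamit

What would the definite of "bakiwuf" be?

bakiwufast

"bakiwuf" has last vowel 'u'. The stems whose last vowel is 'u' (bakusum → bakusumast, bilotuv → bilotuvast) add -ast.
So bakiwuf → bakiwufast.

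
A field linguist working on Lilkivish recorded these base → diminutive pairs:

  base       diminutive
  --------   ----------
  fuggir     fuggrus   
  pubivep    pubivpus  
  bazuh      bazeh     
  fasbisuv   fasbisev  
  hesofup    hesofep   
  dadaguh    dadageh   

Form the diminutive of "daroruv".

hesofup and pubivep both end in -p yet inflect differently (hesofep, pubivpus), so the final letter is not what conditions the rule; the last vowel is.
"daroruv" has last vowel 'u'. The stems whose last vowel is 'u' (bazuh → bazeh, hesofup → hesofep, fasbisuv → fasbisev) change the last vowel to 'e'.
So daroruv → darorev.

darorev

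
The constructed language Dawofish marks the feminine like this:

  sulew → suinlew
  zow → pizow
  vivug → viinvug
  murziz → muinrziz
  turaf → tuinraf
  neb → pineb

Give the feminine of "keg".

"keg" has 1 vowel. The stems with 1 vowel (zow → pizow, neb → pineb) add the prefix pi-.
So keg → pikeg.

pikeg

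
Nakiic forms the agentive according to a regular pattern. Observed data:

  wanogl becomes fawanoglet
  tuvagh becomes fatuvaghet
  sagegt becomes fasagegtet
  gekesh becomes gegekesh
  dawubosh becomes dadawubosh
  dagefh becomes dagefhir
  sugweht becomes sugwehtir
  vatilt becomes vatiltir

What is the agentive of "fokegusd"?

"fokegusd" has second-to-last letter 's'. The stems whose second-to-last letter is 's' (gekesh → gegekesh, dawubosh → dadawubosh) repeat the first consonant+vowel as a prefix.
The other patterns: stems whose second-to-last letter is 'g' add fa- … -et around the stem; stems whose second-to-last letter is 'f', 'h' or 'l' add -ir.
So fokegusd → fofokegusd.

fofokegusd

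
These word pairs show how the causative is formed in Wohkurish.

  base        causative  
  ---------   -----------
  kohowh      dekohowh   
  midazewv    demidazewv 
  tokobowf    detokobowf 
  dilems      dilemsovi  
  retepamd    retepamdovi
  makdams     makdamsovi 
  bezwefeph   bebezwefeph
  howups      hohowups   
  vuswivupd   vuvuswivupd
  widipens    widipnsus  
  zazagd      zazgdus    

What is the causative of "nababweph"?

nanababweph

"nababweph" has second-to-last letter 'p'. The stems whose second-to-last letter is 'p' (bezwefeph → bebezwefeph, howups → hohowups, vuswivupd → vuvuswivupd) repeat the first consonant+vowel as a prefix.
The other patterns: stems whose second-to-last letter is 'w' add the prefix de-; stems whose second-to-last letter is 'm' add -ovi; stems whose second-to-last letter is 'g' or 'n' delete the last vowel and add -us.
So nababweph → nanababweph.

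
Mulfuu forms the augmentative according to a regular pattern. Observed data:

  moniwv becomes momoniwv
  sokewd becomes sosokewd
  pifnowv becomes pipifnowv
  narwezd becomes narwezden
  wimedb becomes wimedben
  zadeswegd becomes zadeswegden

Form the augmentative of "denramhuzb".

denramhuzben

sokewd and narwezd both end in -d yet inflect differently (sosokewd, narwezden), so the final letter is not what conditions the rule; the second-to-last letter is.
"denramhuzb" has second-to-last letter 'z'. The one such stem in the data (narwezd → narwezden) adds -en, so the same rule applies.
The other pattern: stems whose second-to-last letter is 'w' repeat the first consonant+vowel as a prefix.
So denramhuzb → denramhuzben.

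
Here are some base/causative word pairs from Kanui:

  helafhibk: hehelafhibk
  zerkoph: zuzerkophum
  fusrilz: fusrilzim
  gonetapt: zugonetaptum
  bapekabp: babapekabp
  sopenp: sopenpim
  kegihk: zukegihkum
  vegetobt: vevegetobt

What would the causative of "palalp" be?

palalpim

bapekabp and sopenp both end in -p yet inflect differently (babapekabp, sopenpim), so the final letter is not what conditions the rule; the second-to-last letter is.
"palalp" has second-to-last letter 'l'. The one such stem in the data (fusrilz → fusrilzim) adds -im, so the same rule applies.
The other patterns: stems whose second-to-last letter is 'b' repeat the first consonant+vowel as a prefix; stems whose second-to-last letter is 'h' or 'p' add zu- … -um around the stem.
So palalp → palalpim.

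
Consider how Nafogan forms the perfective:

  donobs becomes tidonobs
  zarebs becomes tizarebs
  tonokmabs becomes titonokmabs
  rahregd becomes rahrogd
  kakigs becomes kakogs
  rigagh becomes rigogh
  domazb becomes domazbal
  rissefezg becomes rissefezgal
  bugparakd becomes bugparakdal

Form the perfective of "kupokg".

kupokgal

donobs and kakigs both end in -s yet inflect differently (tidonobs, kakogs), so the final letter is not what conditions the rule; the second-to-last letter is.
"kupokg" has second-to-last letter 'k'. The one such stem in the data (bugparakd → bugparakdal) adds -al, so the same rule applies.
The other patterns: stems whose second-to-last letter is 'b' add the prefix ti-; stems whose second-to-last letter is 'g' change the last vowel to 'o'.
So kupokg → kupokgal.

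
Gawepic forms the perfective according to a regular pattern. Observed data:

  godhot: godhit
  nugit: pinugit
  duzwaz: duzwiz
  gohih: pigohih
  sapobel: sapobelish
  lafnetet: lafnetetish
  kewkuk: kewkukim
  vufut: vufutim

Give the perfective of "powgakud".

nugit and godhot both end in -t yet inflect differently (pinugit, godhit), so the final letter is not what conditions the rule; the last vowel is.
"powgakud" has last vowel 'u'. The stems whose last vowel is 'u' (kewkuk → kewkukim, vufut → vufutim) add -im.
So powgakud → powgakudim.

powgakudim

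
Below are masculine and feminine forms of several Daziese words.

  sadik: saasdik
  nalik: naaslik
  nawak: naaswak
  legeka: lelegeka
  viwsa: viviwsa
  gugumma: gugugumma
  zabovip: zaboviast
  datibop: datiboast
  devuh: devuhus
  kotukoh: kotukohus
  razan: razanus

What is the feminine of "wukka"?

nawak and legeka both have last vowel 'a' yet inflect differently (naaswak, lelegeka), so the last vowel is not what conditions the rule; the final letter is.
"wukka" ends in -a. The stems ending in -a (legeka → lelegeka, viwsa → viviwsa, gugumma → gugugumma) repeat the first consonant+vowel as a prefix.
So wukka → wuwukka.

wuwukka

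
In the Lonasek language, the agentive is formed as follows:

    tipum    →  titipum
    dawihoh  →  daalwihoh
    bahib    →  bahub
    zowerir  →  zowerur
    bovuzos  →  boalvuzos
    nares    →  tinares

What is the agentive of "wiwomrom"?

wialwomrom

"wiwomrom" has last vowel 'o'. The stems whose last vowel is 'o' (bovuzos → boalvuzos, dawihoh → daalwihoh) insert -al- after the first vowel.
So wiwomrom → wialwomrom.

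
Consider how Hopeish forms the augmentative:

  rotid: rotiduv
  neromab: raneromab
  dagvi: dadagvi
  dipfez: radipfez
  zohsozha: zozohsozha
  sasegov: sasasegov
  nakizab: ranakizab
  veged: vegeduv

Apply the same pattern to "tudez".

ratudez

veged and dipfez both have last vowel 'e' yet inflect differently (vegeduv, radipfez), so the last vowel is not what conditions the rule; the final letter is.
"tudez" ends in -z. The one such stem in the data (dipfez → radipfez) adds the prefix ra-, so the same rule applies.
So tudez → ratudez.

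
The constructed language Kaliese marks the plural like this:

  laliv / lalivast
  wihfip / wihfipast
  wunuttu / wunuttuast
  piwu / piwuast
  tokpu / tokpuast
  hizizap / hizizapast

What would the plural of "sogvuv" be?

Every pair shown (laliv → lalivast, wihfip → wihfipast, wunuttu → wunuttuast, …) follows the same rule: add -ast.
So sogvuv → sogvuvast.

sogvuvast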